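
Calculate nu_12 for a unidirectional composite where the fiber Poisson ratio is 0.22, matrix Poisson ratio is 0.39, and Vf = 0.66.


nu_12 = nu_f*Vf + nu_m*(1-Vf) = 0.22*0.66 + 0.39*0.34 = 0.2778

0.2778


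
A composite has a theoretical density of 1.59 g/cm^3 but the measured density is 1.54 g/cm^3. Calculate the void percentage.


Void% = (rho_theo - rho_actual)/rho_theo * 100 = (1.59 - 1.54)/1.59 * 100 = 3.14%

3.14%


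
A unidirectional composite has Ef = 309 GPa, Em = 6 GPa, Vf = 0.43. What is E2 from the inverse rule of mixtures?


1/E2 = Vf/Ef + (1-Vf)/Em = 0.43/309 + 0.57/6
E2 = 10.37 GPa

10.37 GPa


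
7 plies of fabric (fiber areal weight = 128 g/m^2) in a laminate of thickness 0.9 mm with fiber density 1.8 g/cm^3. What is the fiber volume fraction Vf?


Vf = n * FAW / (rho_f * h * 1000) = 7 * 128 / (1.8 * 0.9 * 1000) = 0.5531

0.5531


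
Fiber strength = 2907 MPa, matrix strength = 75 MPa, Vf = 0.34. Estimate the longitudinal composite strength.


sigma_1 = sigma_f*Vf + sigma_m*(1-Vf) = 2907*0.34 + 75*0.66 = 1037.9 MPa

1037.9 MPa


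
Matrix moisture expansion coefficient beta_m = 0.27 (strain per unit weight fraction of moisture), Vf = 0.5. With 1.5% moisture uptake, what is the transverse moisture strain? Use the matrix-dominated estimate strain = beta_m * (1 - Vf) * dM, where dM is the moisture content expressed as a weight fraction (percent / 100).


dM = 1.5/100 = 0.015
strain = beta_m * (1-Vf) * dM = 0.27 * 0.5 * 0.015 = 0.002025

0.002025


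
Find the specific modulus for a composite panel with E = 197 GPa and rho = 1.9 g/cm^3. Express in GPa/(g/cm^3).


Specific stiffness = E/rho = 197/1.9 = 103.7 GPa/(g/cm^3)

103.7 GPa/(g/cm^3)


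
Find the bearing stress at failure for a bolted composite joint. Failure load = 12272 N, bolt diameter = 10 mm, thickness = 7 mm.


sigma_br = F/(d*h) = 12272/(10*7) = 175.3 MPa

175.3 MPa


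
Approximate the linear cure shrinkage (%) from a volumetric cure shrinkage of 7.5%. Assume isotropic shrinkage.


Linear shrinkage ≈ vol_shrink/3 = 7.5/3 = 2.5%

2.5%


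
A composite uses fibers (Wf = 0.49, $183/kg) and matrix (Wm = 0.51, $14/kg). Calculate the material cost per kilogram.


Cost = cost_f*Wf + cost_m*Wm = 183*0.49 + 14*0.51 = $96.81/kg

$96.81/kg


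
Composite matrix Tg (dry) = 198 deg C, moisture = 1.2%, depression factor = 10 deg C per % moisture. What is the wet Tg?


Tg_wet = Tg_dry - k*moisture = 198 - 10*1.2 = 186.0 deg C

186.0 deg C


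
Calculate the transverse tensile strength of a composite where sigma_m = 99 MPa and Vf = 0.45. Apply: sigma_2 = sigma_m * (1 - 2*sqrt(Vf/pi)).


factor = 1 - 2*sqrt(0.45/pi) = 0.2431
sigma_2 = 99 * 0.2431 = 24.06 MPa

24.06 MPa


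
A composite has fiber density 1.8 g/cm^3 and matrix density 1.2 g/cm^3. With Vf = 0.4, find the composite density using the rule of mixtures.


rho_c = rho_f*Vf + rho_m*(1-Vf) = 1.8*0.4 + 1.2*0.6 = 1.44 g/cm^3

1.44 g/cm^3


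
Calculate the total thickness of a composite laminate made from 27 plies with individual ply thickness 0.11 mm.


h = n * t_ply = 27 * 0.11 = 2.97 mm

2.97 mm


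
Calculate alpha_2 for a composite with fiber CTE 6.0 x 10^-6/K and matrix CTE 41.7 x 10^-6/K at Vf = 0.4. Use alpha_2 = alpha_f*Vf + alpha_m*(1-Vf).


alpha_2 = alpha_f*Vf + alpha_m*(1-Vf) = 6.0*0.4 + 41.7*0.6 = 27.4 x 10^-6/K

27.4 x 10^-6/K


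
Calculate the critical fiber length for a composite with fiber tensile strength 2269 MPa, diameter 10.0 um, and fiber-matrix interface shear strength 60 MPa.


Lc = sigma_f * d / (2 * tau_i) = 2269 * 10.0 / (2 * 60) = 189.1 um

189.1 um


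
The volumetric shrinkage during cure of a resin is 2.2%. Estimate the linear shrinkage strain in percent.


Linear shrinkage ≈ vol_shrink/3 = 2.2/3 = 0.733%

0.733%


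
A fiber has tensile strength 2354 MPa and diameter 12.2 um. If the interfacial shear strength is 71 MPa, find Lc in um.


Lc = sigma_f * d / (2 * tau_i) = 2354 * 12.2 / (2 * 71) = 202.2 um

202.2 um


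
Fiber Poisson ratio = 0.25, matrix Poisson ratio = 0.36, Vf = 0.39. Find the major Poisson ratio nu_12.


nu_12 = nu_f*Vf + nu_m*(1-Vf) = 0.25*0.39 + 0.36*0.61 = 0.3171

0.3171


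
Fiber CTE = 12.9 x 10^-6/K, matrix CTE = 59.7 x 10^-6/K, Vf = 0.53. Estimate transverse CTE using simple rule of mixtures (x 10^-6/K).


alpha_2 = alpha_f*Vf + alpha_m*(1-Vf) = 12.9*0.53 + 59.7*0.47 = 34.9 x 10^-6/K

34.9 x 10^-6/K


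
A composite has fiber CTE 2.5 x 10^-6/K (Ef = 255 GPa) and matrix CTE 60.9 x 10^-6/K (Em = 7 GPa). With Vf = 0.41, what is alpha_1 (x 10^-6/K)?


E1 = Ef*Vf + Em*(1-Vf) = 108.68
alpha_1 = (alpha_f*Ef*Vf + alpha_m*Em*(1-Vf))/E1 = 4.72 x 10^-6/K

4.72 x 10^-6/K


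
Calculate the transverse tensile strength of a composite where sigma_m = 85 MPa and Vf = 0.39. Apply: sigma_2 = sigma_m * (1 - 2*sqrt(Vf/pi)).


factor = 1 - 2*sqrt(0.39/pi) = 0.2953
sigma_2 = 85 * 0.2953 = 25.1 MPa

25.1 MPa


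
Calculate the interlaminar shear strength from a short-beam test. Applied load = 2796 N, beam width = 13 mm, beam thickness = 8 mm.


ILSS = 3F/(4bh) = 3*2796/(4*13*8) = 20.16 MPa

20.16 MPa


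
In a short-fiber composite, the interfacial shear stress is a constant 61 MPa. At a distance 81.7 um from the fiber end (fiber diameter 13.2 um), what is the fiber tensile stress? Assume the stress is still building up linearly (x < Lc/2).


Force balance: sigma_f * (pi*d^2/4) = tau * (pi*d) * x  ->  sigma_f = 4 * tau * x / d
sigma_f = 4 * 61 * 81.7 / 13.2 = 1510.2 MPa

1510.2 MPa


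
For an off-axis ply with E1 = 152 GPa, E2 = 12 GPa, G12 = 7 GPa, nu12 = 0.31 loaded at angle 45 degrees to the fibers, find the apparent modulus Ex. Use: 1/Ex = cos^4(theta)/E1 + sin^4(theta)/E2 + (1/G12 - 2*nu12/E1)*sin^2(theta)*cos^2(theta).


cos^4(45) = 0.25, sin^4(45) = 0.25, sin^2(45)*cos^2(45) = 0.25
1/G12 - 2*nu12/E1 = 1/7 - 2*0.31/152 = 0.138778 GPa^-1
1/Ex = 0.25/152 + 0.25/12 + 0.138778*0.25 = 0.0571726 GPa^-1
Ex = 17.49 GPa

17.49 GPa


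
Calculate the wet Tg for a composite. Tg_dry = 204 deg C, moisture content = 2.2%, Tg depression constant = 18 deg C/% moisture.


Tg_wet = Tg_dry - k*moisture = 204 - 18*2.2 = 164.4 deg C

164.4 deg C


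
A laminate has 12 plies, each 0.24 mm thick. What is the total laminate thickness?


h = n * t_ply = 12 * 0.24 = 2.88 mm

2.88 mm


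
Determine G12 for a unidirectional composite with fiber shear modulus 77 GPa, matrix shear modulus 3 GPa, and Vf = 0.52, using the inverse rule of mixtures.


1/G12 = Vf/Gf + (1-Vf)/Gm = 0.52/77 + 0.48/3
G12 = 6.0 GPa

6.0 GPa


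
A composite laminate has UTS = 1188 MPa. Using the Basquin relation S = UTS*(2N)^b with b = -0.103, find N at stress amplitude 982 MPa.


N = 0.5 * (S/UTS)^(1/b) = 0.5 * (982/1188)^(1/-0.103) = 3.1764 cycles

3.1764 cycles


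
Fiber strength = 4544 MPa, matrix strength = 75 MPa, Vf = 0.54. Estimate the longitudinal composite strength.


sigma_1 = sigma_f*Vf + sigma_m*(1-Vf) = 4544*0.54 + 75*0.46 = 2488.3 MPa

2488.3 MPa


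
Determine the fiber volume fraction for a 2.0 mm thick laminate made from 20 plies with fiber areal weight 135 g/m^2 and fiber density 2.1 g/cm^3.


Vf = n * FAW / (rho_f * h * 1000) = 20 * 135 / (2.1 * 2.0 * 1000) = 0.6429

0.6429


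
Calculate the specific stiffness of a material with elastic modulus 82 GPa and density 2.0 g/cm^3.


Specific stiffness = E/rho = 82/2.0 = 41.0 GPa/(g/cm^3)

41.0 GPa/(g/cm^3)


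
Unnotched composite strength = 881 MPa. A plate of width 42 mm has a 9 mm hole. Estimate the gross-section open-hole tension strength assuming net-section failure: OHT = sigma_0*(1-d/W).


OHT = sigma_0*(1-d/W) = 881*(1-9/42) = 692.2 MPa

692.2 MPa


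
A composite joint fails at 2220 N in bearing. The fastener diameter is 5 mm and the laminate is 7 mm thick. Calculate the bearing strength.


sigma_br = F/(d*h) = 2220/(5*7) = 63.4 MPa

63.4 MPa


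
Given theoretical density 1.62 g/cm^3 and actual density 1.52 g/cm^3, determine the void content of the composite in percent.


Void% = (rho_theo - rho_actual)/rho_theo * 100 = (1.62 - 1.52)/1.62 * 100 = 6.17%

6.17%


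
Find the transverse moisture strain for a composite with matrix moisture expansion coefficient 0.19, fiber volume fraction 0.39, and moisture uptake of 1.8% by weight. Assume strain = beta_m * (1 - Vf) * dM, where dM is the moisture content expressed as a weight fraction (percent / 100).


dM = 1.8/100 = 0.018
strain = beta_m * (1-Vf) * dM = 0.19 * 0.61 * 0.018 = 0.0020862

0.0020862


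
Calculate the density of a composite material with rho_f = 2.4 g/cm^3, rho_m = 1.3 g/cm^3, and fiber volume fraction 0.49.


rho_c = rho_f*Vf + rho_m*(1-Vf) = 2.4*0.49 + 1.3*0.51 = 1.839 g/cm^3

1.839 g/cm^3


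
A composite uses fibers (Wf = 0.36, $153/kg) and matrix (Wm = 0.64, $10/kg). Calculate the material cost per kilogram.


Cost = cost_f*Wf + cost_m*Wm = 153*0.36 + 10*0.64 = $61.48/kg

$61.48/kg


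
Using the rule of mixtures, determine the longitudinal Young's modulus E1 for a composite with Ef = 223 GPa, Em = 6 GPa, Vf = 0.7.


E1 = Ef*Vf + Em*(1-Vf) = 223*0.7 + 6*0.3 = 157.9 GPa

157.9 GPa


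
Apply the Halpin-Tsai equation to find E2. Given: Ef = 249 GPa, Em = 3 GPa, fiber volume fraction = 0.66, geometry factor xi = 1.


eta = (Ef/Em - 1)/(Ef/Em + xi) = (83.0 - 1)/(83.0 + 1) = 0.9762
E2 = Em*(1+xi*eta*Vf)/(1-eta*Vf) = 13.87 GPa

13.87 GPa


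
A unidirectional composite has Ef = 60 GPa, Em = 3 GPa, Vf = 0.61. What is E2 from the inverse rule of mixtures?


1/E2 = Vf/Ef + (1-Vf)/Em = 0.61/60 + 0.39/3
E2 = 7.13 GPa

7.13 GPa


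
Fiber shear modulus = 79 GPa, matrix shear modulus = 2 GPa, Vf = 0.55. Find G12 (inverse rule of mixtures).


1/G12 = Vf/Gf + (1-Vf)/Gm = 0.55/79 + 0.45/2
G12 = 4.31 GPa

4.31 GPa


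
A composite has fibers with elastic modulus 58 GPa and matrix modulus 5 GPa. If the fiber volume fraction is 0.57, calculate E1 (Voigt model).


E1 = Ef*Vf + Em*(1-Vf) = 58*0.57 + 5*0.43 = 35.21 GPa

35.21 GPa


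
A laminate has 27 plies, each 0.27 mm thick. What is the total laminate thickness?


h = n * t_ply = 27 * 0.27 = 7.29 mm

7.29 mm


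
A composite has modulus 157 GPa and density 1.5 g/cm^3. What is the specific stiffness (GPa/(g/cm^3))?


Specific stiffness = E/rho = 157/1.5 = 104.7 GPa/(g/cm^3)

104.7 GPa/(g/cm^3)


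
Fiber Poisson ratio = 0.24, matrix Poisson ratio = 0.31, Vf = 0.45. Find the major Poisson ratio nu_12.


nu_12 = nu_f*Vf + nu_m*(1-Vf) = 0.24*0.45 + 0.31*0.55 = 0.2785

0.2785


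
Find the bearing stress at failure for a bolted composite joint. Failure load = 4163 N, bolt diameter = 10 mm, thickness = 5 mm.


sigma_br = F/(d*h) = 4163/(10*5) = 83.3 MPa

83.3 MPa


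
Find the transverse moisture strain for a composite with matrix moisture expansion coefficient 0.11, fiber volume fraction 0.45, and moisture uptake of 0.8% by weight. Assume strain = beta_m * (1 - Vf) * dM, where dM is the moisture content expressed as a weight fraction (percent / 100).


dM = 0.8/100 = 0.008
strain = beta_m * (1-Vf) * dM = 0.11 * 0.55 * 0.008 = 0.000484

0.000484


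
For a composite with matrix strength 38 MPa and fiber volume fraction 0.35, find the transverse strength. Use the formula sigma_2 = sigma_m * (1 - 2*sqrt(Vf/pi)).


factor = 1 - 2*sqrt(0.35/pi) = 0.3324
sigma_2 = 38 * 0.3324 = 12.63 MPa

12.63 MPa


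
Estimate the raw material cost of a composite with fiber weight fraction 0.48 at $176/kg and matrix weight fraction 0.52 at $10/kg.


Cost = cost_f*Wf + cost_m*Wm = 176*0.48 + 10*0.52 = $89.68/kg

$89.68/kg


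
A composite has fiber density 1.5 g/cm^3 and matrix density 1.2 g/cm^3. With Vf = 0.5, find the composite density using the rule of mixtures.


rho_c = rho_f*Vf + rho_m*(1-Vf) = 1.5*0.5 + 1.2*0.5 = 1.35 g/cm^3

1.35 g/cm^3


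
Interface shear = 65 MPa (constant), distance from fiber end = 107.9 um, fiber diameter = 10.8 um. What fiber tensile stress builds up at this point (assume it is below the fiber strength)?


Force balance: sigma_f * (pi*d^2/4) = tau * (pi*d) * x  ->  sigma_f = 4 * tau * x / d
sigma_f = 4 * 65 * 107.9 / 10.8 = 2597.6 MPa

2597.6 MPa


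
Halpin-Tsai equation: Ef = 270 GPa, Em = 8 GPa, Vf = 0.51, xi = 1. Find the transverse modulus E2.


eta = (Ef/Em - 1)/(Ef/Em + xi) = (33.75 - 1)/(33.75 + 1) = 0.9424
E2 = Em*(1+xi*eta*Vf)/(1-eta*Vf) = 22.81 GPa

22.81 GPa


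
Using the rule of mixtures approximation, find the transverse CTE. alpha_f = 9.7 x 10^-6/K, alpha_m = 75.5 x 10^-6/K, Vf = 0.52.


alpha_2 = alpha_f*Vf + alpha_m*(1-Vf) = 9.7*0.52 + 75.5*0.48 = 41.3 x 10^-6/K

41.3 x 10^-6/K


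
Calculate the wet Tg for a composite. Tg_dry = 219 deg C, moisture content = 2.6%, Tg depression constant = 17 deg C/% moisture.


Tg_wet = Tg_dry - k*moisture = 219 - 17*2.6 = 174.8 deg C

174.8 deg C


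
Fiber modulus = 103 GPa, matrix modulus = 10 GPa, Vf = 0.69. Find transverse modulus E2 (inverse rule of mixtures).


1/E2 = Vf/Ef + (1-Vf)/Em = 0.69/103 + 0.31/10
E2 = 26.53 GPa

26.53 GPa


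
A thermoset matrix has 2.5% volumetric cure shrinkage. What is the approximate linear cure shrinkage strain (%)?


Linear shrinkage ≈ vol_shrink/3 = 2.5/3 = 0.833%

0.833%


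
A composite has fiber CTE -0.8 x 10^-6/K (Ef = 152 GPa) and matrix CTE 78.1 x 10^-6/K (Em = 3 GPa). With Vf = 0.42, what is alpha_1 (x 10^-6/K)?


E1 = Ef*Vf + Em*(1-Vf) = 65.58
alpha_1 = (alpha_f*Ef*Vf + alpha_m*Em*(1-Vf))/E1 = 1.29 x 10^-6/K

1.29 x 10^-6/K


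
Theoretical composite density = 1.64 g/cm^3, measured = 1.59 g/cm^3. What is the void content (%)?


Void% = (rho_theo - rho_actual)/rho_theo * 100 = (1.64 - 1.59)/1.64 * 100 = 3.05%

3.05%


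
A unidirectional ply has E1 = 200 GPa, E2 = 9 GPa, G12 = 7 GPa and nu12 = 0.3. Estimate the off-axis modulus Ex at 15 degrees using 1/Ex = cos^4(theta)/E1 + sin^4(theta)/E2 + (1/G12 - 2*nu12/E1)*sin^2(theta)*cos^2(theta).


cos^4(15) = 0.870513, sin^4(15) = 0.004487, sin^2(15)*cos^2(15) = 0.0625
1/G12 - 2*nu12/E1 = 1/7 - 2*0.3/200 = 0.139857 GPa^-1
1/Ex = 0.870513/200 + 0.004487/9 + 0.139857*0.0625 = 0.0135922 GPa^-1
Ex = 73.57 GPa

73.57 GPa


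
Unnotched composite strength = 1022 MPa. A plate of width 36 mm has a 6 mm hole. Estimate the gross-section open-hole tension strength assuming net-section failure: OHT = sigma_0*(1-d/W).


OHT = sigma_0*(1-d/W) = 1022*(1-6/36) = 851.7 MPa

851.7 MPa


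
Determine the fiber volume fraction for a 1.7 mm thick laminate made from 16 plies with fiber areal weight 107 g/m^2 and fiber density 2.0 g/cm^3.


Vf = n * FAW / (rho_f * h * 1000) = 16 * 107 / (2.0 * 1.7 * 1000) = 0.5035

0.5035


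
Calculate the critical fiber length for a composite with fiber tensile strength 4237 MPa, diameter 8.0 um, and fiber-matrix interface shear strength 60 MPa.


Lc = sigma_f * d / (2 * tau_i) = 4237 * 8.0 / (2 * 60) = 282.5 um

282.5 um


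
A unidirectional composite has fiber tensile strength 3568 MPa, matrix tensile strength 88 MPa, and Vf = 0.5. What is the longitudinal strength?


sigma_1 = sigma_f*Vf + sigma_m*(1-Vf) = 3568*0.5 + 88*0.5 = 1828.0 MPa

1828.0 MPa


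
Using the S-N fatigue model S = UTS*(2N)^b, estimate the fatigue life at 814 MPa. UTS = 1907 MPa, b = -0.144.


N = 0.5 * (S/UTS)^(1/b) = 0.5 * (814/1907)^(1/-0.144) = 184.7199 cycles

184.7199 cycles


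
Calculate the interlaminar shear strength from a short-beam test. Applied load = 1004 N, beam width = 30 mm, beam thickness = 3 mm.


ILSS = 3F/(4bh) = 3*1004/(4*30*3) = 8.37 MPa

8.37 MPa


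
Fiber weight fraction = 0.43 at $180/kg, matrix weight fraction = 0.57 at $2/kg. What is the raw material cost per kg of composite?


Cost = cost_f*Wf + cost_m*Wm = 180*0.43 + 2*0.57 = $78.54/kg

$78.54/kg


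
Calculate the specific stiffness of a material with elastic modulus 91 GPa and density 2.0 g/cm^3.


Specific stiffness = E/rho = 91/2.0 = 45.5 GPa/(g/cm^3)

45.5 GPa/(g/cm^3)


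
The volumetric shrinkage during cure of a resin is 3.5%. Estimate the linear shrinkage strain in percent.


Linear shrinkage ≈ vol_shrink/3 = 3.5/3 = 1.167%

1.167%


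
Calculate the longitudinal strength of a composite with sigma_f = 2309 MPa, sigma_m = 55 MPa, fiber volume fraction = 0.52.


sigma_1 = sigma_f*Vf + sigma_m*(1-Vf) = 2309*0.52 + 55*0.48 = 1227.1 MPa

1227.1 MPa


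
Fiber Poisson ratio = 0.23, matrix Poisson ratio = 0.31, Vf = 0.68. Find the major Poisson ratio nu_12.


nu_12 = nu_f*Vf + nu_m*(1-Vf) = 0.23*0.68 + 0.31*0.32 = 0.2556

0.2556


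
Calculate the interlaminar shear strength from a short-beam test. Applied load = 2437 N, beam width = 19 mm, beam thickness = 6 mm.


ILSS = 3F/(4bh) = 3*2437/(4*19*6) = 16.03 MPa

16.03 MPa


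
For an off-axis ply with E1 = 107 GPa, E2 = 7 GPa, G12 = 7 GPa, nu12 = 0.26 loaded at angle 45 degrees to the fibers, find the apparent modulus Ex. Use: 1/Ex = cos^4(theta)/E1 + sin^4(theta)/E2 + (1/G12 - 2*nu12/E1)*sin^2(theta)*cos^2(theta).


cos^4(45) = 0.25, sin^4(45) = 0.25, sin^2(45)*cos^2(45) = 0.25
1/G12 - 2*nu12/E1 = 1/7 - 2*0.26/107 = 0.137997 GPa^-1
1/Ex = 0.25/107 + 0.25/7 + 0.137997*0.25 = 0.0725501 GPa^-1
Ex = 13.78 GPa

13.78 GPa


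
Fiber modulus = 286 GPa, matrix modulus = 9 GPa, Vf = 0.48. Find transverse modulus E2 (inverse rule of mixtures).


1/E2 = Vf/Ef + (1-Vf)/Em = 0.48/286 + 0.52/9
E2 = 16.82 GPa

16.82 GPa


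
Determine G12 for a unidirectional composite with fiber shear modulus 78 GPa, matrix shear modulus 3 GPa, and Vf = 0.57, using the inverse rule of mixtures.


1/G12 = Vf/Gf + (1-Vf)/Gm = 0.57/78 + 0.43/3
G12 = 6.64 GPa

6.64 GPa


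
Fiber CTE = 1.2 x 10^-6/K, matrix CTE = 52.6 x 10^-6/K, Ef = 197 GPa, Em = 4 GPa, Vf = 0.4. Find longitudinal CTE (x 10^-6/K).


E1 = Ef*Vf + Em*(1-Vf) = 81.2
alpha_1 = (alpha_f*Ef*Vf + alpha_m*Em*(1-Vf))/E1 = 2.72 x 10^-6/K

2.72 x 10^-6/K


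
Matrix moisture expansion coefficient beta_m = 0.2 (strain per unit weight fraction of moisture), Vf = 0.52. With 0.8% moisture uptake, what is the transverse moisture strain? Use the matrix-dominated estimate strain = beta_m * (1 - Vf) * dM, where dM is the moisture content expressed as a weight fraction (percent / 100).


dM = 0.8/100 = 0.008
strain = beta_m * (1-Vf) * dM = 0.2 * 0.48 * 0.008 = 0.000768

0.000768


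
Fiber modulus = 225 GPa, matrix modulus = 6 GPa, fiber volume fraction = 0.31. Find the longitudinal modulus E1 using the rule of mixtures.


E1 = Ef*Vf + Em*(1-Vf) = 225*0.31 + 6*0.69 = 73.89 GPa

73.89 GPa


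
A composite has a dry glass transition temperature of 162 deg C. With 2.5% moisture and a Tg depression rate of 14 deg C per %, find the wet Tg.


Tg_wet = Tg_dry - k*moisture = 162 - 14*2.5 = 127.0 deg C

127.0 deg C


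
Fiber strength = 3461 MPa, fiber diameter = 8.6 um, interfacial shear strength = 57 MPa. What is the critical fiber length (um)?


Lc = sigma_f * d / (2 * tau_i) = 3461 * 8.6 / (2 * 57) = 261.1 um

261.1 um


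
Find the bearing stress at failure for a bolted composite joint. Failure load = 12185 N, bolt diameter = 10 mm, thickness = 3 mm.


sigma_br = F/(d*h) = 12185/(10*3) = 406.2 MPa

406.2 MPa


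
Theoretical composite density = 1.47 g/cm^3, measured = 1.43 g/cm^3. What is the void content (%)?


Void% = (rho_theo - rho_actual)/rho_theo * 100 = (1.47 - 1.43)/1.47 * 100 = 2.72%

2.72%


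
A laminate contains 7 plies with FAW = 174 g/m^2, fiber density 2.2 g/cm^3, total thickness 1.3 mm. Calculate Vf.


Vf = n * FAW / (rho_f * h * 1000) = 7 * 174 / (2.2 * 1.3 * 1000) = 0.4259

0.4259


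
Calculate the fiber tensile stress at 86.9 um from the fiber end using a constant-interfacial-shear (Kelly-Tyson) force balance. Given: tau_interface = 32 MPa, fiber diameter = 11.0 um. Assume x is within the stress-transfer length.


Force balance: sigma_f * (pi*d^2/4) = tau * (pi*d) * x  ->  sigma_f = 4 * tau * x / d
sigma_f = 4 * 32 * 86.9 / 11.0 = 1011.2 MPa

1011.2 MPa


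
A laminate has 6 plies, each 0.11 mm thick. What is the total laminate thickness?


h = n * t_ply = 6 * 0.11 = 0.66 mm

0.66 mm


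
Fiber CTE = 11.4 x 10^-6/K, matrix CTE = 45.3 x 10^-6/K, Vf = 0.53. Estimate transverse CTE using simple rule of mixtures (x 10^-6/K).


alpha_2 = alpha_f*Vf + alpha_m*(1-Vf) = 11.4*0.53 + 45.3*0.47 = 27.3 x 10^-6/K

27.3 x 10^-6/K


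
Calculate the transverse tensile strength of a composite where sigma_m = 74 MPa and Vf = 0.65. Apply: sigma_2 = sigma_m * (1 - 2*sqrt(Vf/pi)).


factor = 1 - 2*sqrt(0.65/pi) = 0.0903
sigma_2 = 74 * 0.0903 = 6.68 MPa

6.68 MPa


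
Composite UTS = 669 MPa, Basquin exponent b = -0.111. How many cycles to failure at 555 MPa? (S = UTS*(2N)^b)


N = 0.5 * (S/UTS)^(1/b) = 0.5 * (555/669)^(1/-0.111) = 2.6909 cycles

2.6909 cycles


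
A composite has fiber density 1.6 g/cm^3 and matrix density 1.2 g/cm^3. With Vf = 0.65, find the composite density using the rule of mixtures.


rho_c = rho_f*Vf + rho_m*(1-Vf) = 1.6*0.65 + 1.2*0.35 = 1.46 g/cm^3

1.46 g/cm^3


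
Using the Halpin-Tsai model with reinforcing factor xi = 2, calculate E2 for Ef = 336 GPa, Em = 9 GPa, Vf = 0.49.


eta = (Ef/Em - 1)/(Ef/Em + xi) = (37.3333 - 1)/(37.3333 + 2) = 0.9237
E2 = Em*(1+xi*eta*Vf)/(1-eta*Vf) = 31.33 GPa

31.33 GPa


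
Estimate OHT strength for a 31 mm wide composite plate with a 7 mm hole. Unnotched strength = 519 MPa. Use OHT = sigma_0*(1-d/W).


OHT = sigma_0*(1-d/W) = 519*(1-7/31) = 401.8 MPa

401.8 MPa


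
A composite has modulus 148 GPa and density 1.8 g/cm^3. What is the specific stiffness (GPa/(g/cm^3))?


Specific stiffness = E/rho = 148/1.8 = 82.2 GPa/(g/cm^3)

82.2 GPa/(g/cm^3)


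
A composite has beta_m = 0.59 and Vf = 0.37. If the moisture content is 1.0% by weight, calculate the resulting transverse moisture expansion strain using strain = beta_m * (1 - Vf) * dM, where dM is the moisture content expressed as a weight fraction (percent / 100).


dM = 1.0/100 = 0.01
strain = beta_m * (1-Vf) * dM = 0.59 * 0.63 * 0.01 = 0.003717

0.003717


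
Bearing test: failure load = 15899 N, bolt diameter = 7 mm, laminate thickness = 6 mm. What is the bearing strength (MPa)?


sigma_br = F/(d*h) = 15899/(7*6) = 378.5 MPa

378.5 MPa


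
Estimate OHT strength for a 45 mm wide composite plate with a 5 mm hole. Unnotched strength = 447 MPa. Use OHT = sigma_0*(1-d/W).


OHT = sigma_0*(1-d/W) = 447*(1-5/45) = 397.3 MPa

397.3 MPa


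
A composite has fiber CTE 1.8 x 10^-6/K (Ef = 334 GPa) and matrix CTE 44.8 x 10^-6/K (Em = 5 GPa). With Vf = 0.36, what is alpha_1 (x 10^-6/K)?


E1 = Ef*Vf + Em*(1-Vf) = 123.44
alpha_1 = (alpha_f*Ef*Vf + alpha_m*Em*(1-Vf))/E1 = 2.91 x 10^-6/K

2.91 x 10^-6/K


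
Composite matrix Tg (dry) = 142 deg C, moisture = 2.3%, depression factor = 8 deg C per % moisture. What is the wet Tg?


Tg_wet = Tg_dry - k*moisture = 142 - 8*2.3 = 123.6 deg C

123.6 deg C


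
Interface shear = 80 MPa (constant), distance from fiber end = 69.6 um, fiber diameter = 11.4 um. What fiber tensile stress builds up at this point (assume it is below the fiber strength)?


Force balance: sigma_f * (pi*d^2/4) = tau * (pi*d) * x  ->  sigma_f = 4 * tau * x / d
sigma_f = 4 * 80 * 69.6 / 11.4 = 1953.7 MPa

1953.7 MPa


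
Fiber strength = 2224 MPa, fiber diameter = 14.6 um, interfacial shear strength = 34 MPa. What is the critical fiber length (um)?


Lc = sigma_f * d / (2 * tau_i) = 2224 * 14.6 / (2 * 34) = 477.5 um

477.5 um


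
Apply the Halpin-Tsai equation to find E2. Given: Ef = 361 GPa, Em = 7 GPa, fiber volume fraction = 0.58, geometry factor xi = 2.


eta = (Ef/Em - 1)/(Ef/Em + xi) = (51.5714 - 1)/(51.5714 + 2) = 0.944
E2 = Em*(1+xi*eta*Vf)/(1-eta*Vf) = 32.41 GPa

32.41 GPa


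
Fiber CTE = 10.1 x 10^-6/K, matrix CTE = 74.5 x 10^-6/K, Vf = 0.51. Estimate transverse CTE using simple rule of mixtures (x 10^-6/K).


alpha_2 = alpha_f*Vf + alpha_m*(1-Vf) = 10.1*0.51 + 74.5*0.49 = 41.7 x 10^-6/K

41.7 x 10^-6/K


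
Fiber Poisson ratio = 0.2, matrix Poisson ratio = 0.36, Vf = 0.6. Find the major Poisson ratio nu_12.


nu_12 = nu_f*Vf + nu_m*(1-Vf) = 0.2*0.6 + 0.36*0.4 = 0.264

0.264


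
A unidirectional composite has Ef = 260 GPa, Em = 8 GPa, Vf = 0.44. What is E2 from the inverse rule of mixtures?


1/E2 = Vf/Ef + (1-Vf)/Em = 0.44/260 + 0.56/8
E2 = 13.95 GPa

13.95 GPa


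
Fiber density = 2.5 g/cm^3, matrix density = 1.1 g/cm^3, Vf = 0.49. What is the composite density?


rho_c = rho_f*Vf + rho_m*(1-Vf) = 2.5*0.49 + 1.1*0.51 = 1.786 g/cm^3

1.786 g/cm^3


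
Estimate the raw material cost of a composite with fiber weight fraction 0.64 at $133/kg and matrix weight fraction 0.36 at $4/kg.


Cost = cost_f*Wf + cost_m*Wm = 133*0.64 + 4*0.36 = $86.56/kg

$86.56/kg


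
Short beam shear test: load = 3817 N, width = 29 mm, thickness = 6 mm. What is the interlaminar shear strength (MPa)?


ILSS = 3F/(4bh) = 3*3817/(4*29*6) = 16.45 MPa

16.45 MPa


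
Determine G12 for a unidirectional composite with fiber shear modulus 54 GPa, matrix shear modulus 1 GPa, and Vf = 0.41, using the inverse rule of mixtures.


1/G12 = Vf/Gf + (1-Vf)/Gm = 0.41/54 + 0.59/1
G12 = 1.67 GPa

1.67 GPa


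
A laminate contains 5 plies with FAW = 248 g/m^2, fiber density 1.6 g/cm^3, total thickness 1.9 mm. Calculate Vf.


Vf = n * FAW / (rho_f * h * 1000) = 5 * 248 / (1.6 * 1.9 * 1000) = 0.4079

0.4079


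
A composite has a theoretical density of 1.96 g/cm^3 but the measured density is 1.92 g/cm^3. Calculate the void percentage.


Void% = (rho_theo - rho_actual)/rho_theo * 100 = (1.96 - 1.92)/1.96 * 100 = 2.04%

2.04%


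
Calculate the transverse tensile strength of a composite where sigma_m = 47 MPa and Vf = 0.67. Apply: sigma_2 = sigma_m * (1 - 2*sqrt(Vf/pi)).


factor = 1 - 2*sqrt(0.67/pi) = 0.0764
sigma_2 = 47 * 0.0764 = 3.59 MPa

3.59 MPa


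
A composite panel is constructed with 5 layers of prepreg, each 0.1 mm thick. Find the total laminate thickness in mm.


h = n * t_ply = 5 * 0.1 = 0.5 mm

0.5 mm


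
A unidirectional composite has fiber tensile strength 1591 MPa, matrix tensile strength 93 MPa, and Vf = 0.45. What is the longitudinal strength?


sigma_1 = sigma_f*Vf + sigma_m*(1-Vf) = 1591*0.45 + 93*0.55 = 767.1 MPa

767.1 MPa


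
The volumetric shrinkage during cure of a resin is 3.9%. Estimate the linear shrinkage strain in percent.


Linear shrinkage ≈ vol_shrink/3 = 3.9/3 = 1.3%

1.3%


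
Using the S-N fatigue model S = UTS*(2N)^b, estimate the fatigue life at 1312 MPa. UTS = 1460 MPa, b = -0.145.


N = 0.5 * (S/UTS)^(1/b) = 0.5 * (1312/1460)^(1/-0.145) = 1.0450 cycles

1.0450 cycles


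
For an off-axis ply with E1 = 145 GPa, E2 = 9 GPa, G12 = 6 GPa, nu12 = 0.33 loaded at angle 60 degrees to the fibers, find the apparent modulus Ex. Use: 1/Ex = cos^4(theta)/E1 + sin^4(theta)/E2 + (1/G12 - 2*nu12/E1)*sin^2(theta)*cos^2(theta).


cos^4(60) = 0.0625, sin^4(60) = 0.5625, sin^2(60)*cos^2(60) = 0.1875
1/G12 - 2*nu12/E1 = 1/6 - 2*0.33/145 = 0.162115 GPa^-1
1/Ex = 0.0625/145 + 0.5625/9 + 0.162115*0.1875 = 0.0933276 GPa^-1
Ex = 10.71 GPa

10.71 GPa


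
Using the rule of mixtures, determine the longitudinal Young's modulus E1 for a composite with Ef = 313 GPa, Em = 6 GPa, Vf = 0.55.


E1 = Ef*Vf + Em*(1-Vf) = 313*0.55 + 6*0.45 = 174.85 GPa

174.85 GPa


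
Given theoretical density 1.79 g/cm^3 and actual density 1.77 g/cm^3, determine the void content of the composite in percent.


Void% = (rho_theo - rho_actual)/rho_theo * 100 = (1.79 - 1.77)/1.79 * 100 = 1.12%

1.12%


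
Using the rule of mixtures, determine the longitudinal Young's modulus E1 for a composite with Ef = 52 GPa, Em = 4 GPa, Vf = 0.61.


E1 = Ef*Vf + Em*(1-Vf) = 52*0.61 + 4*0.39 = 33.28 GPa

33.28 GPa


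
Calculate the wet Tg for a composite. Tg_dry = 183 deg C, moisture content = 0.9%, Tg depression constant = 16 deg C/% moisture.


Tg_wet = Tg_dry - k*moisture = 183 - 16*0.9 = 168.6 deg C

168.6 deg C


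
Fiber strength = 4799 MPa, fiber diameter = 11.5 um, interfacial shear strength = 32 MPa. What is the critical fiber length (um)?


Lc = sigma_f * d / (2 * tau_i) = 4799 * 11.5 / (2 * 32) = 862.3 um

862.3 um


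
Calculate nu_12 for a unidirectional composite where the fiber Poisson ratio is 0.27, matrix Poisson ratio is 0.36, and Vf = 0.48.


nu_12 = nu_f*Vf + nu_m*(1-Vf) = 0.27*0.48 + 0.36*0.52 = 0.3168

0.3168


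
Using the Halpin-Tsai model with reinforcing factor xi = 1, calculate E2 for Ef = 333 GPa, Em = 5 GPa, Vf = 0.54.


eta = (Ef/Em - 1)/(Ef/Em + xi) = (66.6 - 1)/(66.6 + 1) = 0.9704
E2 = Em*(1+xi*eta*Vf)/(1-eta*Vf) = 16.01 GPa

16.01 GPa


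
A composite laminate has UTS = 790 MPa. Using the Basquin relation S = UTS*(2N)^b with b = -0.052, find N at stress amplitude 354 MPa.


N = 0.5 * (S/UTS)^(1/b) = 0.5 * (354/790)^(1/-0.052) = 2.5309e+06 cycles

2.5309e+06 cycles


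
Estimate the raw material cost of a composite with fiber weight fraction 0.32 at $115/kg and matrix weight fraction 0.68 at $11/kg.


Cost = cost_f*Wf + cost_m*Wm = 115*0.32 + 11*0.68 = $44.28/kg

$44.28/kg


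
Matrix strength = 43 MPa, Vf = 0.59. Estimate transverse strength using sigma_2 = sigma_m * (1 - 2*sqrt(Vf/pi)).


factor = 1 - 2*sqrt(0.59/pi) = 0.1333
sigma_2 = 43 * 0.1333 = 5.73 MPa

5.73 MPa


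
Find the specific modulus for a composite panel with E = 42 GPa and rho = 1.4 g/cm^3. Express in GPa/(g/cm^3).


Specific stiffness = E/rho = 42/1.4 = 30.0 GPa/(g/cm^3)

30.0 GPa/(g/cm^3)


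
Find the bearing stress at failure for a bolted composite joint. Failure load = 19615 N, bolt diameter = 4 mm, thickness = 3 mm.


sigma_br = F/(d*h) = 19615/(4*3) = 1634.6 MPa

1634.6 MPa


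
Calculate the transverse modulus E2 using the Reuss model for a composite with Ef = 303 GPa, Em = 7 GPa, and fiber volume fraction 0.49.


1/E2 = Vf/Ef + (1-Vf)/Em = 0.49/303 + 0.51/7
E2 = 13.43 GPa

13.43 GPa


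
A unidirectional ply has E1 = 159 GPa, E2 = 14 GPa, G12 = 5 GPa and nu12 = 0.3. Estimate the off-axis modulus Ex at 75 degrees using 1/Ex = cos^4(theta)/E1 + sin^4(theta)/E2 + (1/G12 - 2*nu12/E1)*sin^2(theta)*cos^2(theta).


cos^4(75) = 0.004487, sin^4(75) = 0.870513, sin^2(75)*cos^2(75) = 0.0625
1/G12 - 2*nu12/E1 = 1/5 - 2*0.3/159 = 0.196226 GPa^-1
1/Ex = 0.004487/159 + 0.870513/14 + 0.196226*0.0625 = 0.0744719 GPa^-1
Ex = 13.43 GPa

13.43 GPa


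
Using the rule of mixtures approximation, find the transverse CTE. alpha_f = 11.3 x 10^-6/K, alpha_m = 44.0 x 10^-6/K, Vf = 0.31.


alpha_2 = alpha_f*Vf + alpha_m*(1-Vf) = 11.3*0.31 + 44.0*0.69 = 33.9 x 10^-6/K

33.9 x 10^-6/K


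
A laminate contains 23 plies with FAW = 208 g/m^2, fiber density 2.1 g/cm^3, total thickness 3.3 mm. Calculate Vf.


Vf = n * FAW / (rho_f * h * 1000) = 23 * 208 / (2.1 * 3.3 * 1000) = 0.6903

0.6903


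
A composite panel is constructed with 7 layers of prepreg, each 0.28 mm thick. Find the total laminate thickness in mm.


h = n * t_ply = 7 * 0.28 = 1.96 mm

1.96 mm


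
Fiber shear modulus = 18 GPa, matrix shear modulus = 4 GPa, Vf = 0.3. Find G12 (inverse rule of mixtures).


1/G12 = Vf/Gf + (1-Vf)/Gm = 0.3/18 + 0.7/4
G12 = 5.22 GPa

5.22 GPa


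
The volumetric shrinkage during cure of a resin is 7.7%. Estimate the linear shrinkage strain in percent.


Linear shrinkage ≈ vol_shrink/3 = 7.7/3 = 2.567%

2.567%


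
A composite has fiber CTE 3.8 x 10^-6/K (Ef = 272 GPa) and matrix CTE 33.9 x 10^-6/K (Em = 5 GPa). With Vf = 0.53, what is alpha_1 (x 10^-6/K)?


E1 = Ef*Vf + Em*(1-Vf) = 146.51
alpha_1 = (alpha_f*Ef*Vf + alpha_m*Em*(1-Vf))/E1 = 4.28 x 10^-6/K

4.28 x 10^-6/K


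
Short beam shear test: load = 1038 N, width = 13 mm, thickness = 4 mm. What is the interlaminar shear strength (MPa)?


ILSS = 3F/(4bh) = 3*1038/(4*13*4) = 14.97 MPa

14.97 MPa


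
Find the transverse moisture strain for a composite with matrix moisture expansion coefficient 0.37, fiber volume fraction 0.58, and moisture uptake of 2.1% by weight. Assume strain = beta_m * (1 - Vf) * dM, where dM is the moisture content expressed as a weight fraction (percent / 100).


dM = 2.1/100 = 0.021
strain = beta_m * (1-Vf) * dM = 0.37 * 0.42 * 0.021 = 0.0032634

0.0032634


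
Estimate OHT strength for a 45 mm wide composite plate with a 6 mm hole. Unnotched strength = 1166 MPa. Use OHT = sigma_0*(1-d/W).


OHT = sigma_0*(1-d/W) = 1166*(1-6/45) = 1010.5 MPa

1010.5 MPa


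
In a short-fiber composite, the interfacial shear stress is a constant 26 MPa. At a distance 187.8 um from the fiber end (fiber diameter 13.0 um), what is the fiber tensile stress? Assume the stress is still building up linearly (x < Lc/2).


Force balance: sigma_f * (pi*d^2/4) = tau * (pi*d) * x  ->  sigma_f = 4 * tau * x / d
sigma_f = 4 * 26 * 187.8 / 13.0 = 1502.4 MPa

1502.4 MPa


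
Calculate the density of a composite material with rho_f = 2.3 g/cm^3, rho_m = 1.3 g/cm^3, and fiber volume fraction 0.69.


rho_c = rho_f*Vf + rho_m*(1-Vf) = 2.3*0.69 + 1.3*0.31 = 1.99 g/cm^3

1.99 g/cm^3


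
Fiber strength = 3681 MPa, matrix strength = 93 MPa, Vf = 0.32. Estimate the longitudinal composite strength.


sigma_1 = sigma_f*Vf + sigma_m*(1-Vf) = 3681*0.32 + 93*0.68 = 1241.2 MPa

1241.2 MPa


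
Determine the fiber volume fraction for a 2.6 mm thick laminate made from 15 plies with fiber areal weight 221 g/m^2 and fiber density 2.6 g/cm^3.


Vf = n * FAW / (rho_f * h * 1000) = 15 * 221 / (2.6 * 2.6 * 1000) = 0.4904

0.4904


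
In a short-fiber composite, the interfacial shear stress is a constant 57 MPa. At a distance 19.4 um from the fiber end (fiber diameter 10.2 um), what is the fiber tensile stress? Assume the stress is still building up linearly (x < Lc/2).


Force balance: sigma_f * (pi*d^2/4) = tau * (pi*d) * x  ->  sigma_f = 4 * tau * x / d
sigma_f = 4 * 57 * 19.4 / 10.2 = 433.6 MPa

433.6 MPa


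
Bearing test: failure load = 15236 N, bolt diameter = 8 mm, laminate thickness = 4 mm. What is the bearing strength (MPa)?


sigma_br = F/(d*h) = 15236/(8*4) = 476.1 MPa

476.1 MPa


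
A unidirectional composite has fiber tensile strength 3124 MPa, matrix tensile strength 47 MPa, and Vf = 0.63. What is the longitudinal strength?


sigma_1 = sigma_f*Vf + sigma_m*(1-Vf) = 3124*0.63 + 47*0.37 = 1985.5 MPa

1985.5 MPa


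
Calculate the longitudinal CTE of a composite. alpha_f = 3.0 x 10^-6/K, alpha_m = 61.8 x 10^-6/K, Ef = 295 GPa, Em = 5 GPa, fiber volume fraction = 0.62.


E1 = Ef*Vf + Em*(1-Vf) = 184.8
alpha_1 = (alpha_f*Ef*Vf + alpha_m*Em*(1-Vf))/E1 = 3.6 x 10^-6/K

3.6 x 10^-6/K


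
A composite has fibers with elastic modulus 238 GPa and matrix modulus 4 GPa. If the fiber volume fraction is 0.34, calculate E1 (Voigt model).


E1 = Ef*Vf + Em*(1-Vf) = 238*0.34 + 4*0.66 = 83.56 GPa

83.56 GPa


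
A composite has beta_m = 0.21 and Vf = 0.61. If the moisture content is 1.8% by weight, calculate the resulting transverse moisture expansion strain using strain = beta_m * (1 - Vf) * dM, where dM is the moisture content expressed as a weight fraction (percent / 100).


dM = 1.8/100 = 0.018
strain = beta_m * (1-Vf) * dM = 0.21 * 0.39 * 0.018 = 0.0014742

0.0014742


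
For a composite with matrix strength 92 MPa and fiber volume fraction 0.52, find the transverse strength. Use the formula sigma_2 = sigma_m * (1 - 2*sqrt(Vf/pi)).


factor = 1 - 2*sqrt(0.52/pi) = 0.1863
sigma_2 = 92 * 0.1863 = 17.14 MPa

17.14 MPa


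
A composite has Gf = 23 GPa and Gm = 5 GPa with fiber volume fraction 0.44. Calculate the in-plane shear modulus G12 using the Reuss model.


1/G12 = Vf/Gf + (1-Vf)/Gm = 0.44/23 + 0.56/5
G12 = 7.63 GPa

7.63 GPa


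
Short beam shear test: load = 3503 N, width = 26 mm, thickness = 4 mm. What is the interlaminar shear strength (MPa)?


ILSS = 3F/(4bh) = 3*3503/(4*26*4) = 25.26 MPa

25.26 MPa


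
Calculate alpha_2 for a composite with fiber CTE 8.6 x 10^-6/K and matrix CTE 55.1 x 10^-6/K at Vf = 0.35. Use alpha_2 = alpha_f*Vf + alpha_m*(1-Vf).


alpha_2 = alpha_f*Vf + alpha_m*(1-Vf) = 8.6*0.35 + 55.1*0.65 = 38.8 x 10^-6/K

38.8 x 10^-6/K


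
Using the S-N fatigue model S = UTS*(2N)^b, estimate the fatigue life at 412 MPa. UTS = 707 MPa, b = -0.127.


N = 0.5 * (S/UTS)^(1/b) = 0.5 * (412/707)^(1/-0.127) = 35.1238 cycles

35.1238 cycles


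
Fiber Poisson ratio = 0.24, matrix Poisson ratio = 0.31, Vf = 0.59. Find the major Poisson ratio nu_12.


nu_12 = nu_f*Vf + nu_m*(1-Vf) = 0.24*0.59 + 0.31*0.41 = 0.2687

0.2687


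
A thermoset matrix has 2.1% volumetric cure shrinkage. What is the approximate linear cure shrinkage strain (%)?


Linear shrinkage ≈ vol_shrink/3 = 2.1/3 = 0.7%

0.7%


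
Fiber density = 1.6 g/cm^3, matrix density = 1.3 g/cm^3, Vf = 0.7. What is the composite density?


rho_c = rho_f*Vf + rho_m*(1-Vf) = 1.6*0.7 + 1.3*0.3 = 1.51 g/cm^3

1.51 g/cm^3


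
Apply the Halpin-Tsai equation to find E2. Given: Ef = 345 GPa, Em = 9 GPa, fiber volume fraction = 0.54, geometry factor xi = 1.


eta = (Ef/Em - 1)/(Ef/Em + xi) = (38.3333 - 1)/(38.3333 + 1) = 0.9492
E2 = Em*(1+xi*eta*Vf)/(1-eta*Vf) = 27.93 GPa

27.93 GPa


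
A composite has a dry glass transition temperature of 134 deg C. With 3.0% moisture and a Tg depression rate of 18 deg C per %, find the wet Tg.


Tg_wet = Tg_dry - k*moisture = 134 - 18*3.0 = 80.0 deg C

80.0 deg C


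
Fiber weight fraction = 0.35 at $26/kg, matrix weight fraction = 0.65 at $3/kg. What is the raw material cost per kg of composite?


Cost = cost_f*Wf + cost_m*Wm = 26*0.35 + 3*0.65 = $11.05/kg

$11.05/kg


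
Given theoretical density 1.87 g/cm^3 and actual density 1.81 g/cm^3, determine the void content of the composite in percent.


Void% = (rho_theo - rho_actual)/rho_theo * 100 = (1.87 - 1.81)/1.87 * 100 = 3.21%

3.21%


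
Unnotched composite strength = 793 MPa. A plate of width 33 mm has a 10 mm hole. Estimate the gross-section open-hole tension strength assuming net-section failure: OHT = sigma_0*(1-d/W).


OHT = sigma_0*(1-d/W) = 793*(1-10/33) = 552.7 MPa

552.7 MPa


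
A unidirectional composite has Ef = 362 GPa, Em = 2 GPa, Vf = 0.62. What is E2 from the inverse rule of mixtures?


1/E2 = Vf/Ef + (1-Vf)/Em = 0.62/362 + 0.38/2
E2 = 5.22 GPa

5.22 GPa


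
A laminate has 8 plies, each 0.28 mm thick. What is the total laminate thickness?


h = n * t_ply = 8 * 0.28 = 2.24 mm

2.24 mm


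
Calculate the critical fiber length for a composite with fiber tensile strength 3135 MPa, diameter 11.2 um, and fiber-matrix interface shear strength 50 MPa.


Lc = sigma_f * d / (2 * tau_i) = 3135 * 11.2 / (2 * 50) = 351.1 um

351.1 um


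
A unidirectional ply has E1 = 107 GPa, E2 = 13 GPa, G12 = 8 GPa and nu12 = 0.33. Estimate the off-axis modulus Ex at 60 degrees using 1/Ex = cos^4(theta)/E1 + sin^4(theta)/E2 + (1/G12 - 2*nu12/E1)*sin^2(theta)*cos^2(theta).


cos^4(60) = 0.0625, sin^4(60) = 0.5625, sin^2(60)*cos^2(60) = 0.1875
1/G12 - 2*nu12/E1 = 1/8 - 2*0.33/107 = 0.118832 GPa^-1
1/Ex = 0.0625/107 + 0.5625/13 + 0.118832*0.1875 = 0.0661343 GPa^-1
Ex = 15.12 GPa

15.12 GPa


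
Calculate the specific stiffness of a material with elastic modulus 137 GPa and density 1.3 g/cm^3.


Specific stiffness = E/rho = 137/1.3 = 105.4 GPa/(g/cm^3)

105.4 GPa/(g/cm^3)


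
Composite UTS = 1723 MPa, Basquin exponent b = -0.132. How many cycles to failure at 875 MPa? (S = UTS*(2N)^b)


N = 0.5 * (S/UTS)^(1/b) = 0.5 * (875/1723)^(1/-0.132) = 84.7897 cycles

84.7897 cycles


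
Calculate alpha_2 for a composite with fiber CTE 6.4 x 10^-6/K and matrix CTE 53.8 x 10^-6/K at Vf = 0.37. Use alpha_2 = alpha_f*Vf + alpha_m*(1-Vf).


alpha_2 = alpha_f*Vf + alpha_m*(1-Vf) = 6.4*0.37 + 53.8*0.63 = 36.3 x 10^-6/K

36.3 x 10^-6/K
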